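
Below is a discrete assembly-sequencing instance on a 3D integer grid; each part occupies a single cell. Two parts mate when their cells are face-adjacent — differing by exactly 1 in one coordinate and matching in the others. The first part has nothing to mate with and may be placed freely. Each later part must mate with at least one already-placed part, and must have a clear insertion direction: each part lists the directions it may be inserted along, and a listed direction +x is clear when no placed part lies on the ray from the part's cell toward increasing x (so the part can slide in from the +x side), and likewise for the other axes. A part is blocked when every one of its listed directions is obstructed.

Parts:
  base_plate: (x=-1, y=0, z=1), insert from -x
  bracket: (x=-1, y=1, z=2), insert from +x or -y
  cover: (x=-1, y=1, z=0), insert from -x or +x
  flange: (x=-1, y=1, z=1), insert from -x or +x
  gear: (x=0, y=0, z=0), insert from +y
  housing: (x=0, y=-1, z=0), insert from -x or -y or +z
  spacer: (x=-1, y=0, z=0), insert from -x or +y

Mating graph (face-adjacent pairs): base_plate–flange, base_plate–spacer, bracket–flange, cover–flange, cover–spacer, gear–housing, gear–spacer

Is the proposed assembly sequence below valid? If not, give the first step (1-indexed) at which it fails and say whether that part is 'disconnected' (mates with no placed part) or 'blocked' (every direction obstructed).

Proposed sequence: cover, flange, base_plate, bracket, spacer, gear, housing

1. cover@(-1, 1, 0) [-x clear] — {cover}
2. flange@(-1, 1, 1) [-x clear] — {cover, flange}
3. base_plate@(-1, 0, 1) [-x clear] — {base_plate, cover, flange}
4. bracket@(-1, 1, 2) [+x clear] — {base_plate, bracket, cover, flange}
5. spacer@(-1, 0, 0) [-x clear] — {base_plate, bracket, cover, flange, spacer}
6. gear@(0, 0, 0) [+y clear] — {base_plate, bracket, cover, flange, gear, spacer}
7. housing@(0, -1, 0) [-x clear] — {base_plate, bracket, cover, flange, gear, housing, spacer}

Valid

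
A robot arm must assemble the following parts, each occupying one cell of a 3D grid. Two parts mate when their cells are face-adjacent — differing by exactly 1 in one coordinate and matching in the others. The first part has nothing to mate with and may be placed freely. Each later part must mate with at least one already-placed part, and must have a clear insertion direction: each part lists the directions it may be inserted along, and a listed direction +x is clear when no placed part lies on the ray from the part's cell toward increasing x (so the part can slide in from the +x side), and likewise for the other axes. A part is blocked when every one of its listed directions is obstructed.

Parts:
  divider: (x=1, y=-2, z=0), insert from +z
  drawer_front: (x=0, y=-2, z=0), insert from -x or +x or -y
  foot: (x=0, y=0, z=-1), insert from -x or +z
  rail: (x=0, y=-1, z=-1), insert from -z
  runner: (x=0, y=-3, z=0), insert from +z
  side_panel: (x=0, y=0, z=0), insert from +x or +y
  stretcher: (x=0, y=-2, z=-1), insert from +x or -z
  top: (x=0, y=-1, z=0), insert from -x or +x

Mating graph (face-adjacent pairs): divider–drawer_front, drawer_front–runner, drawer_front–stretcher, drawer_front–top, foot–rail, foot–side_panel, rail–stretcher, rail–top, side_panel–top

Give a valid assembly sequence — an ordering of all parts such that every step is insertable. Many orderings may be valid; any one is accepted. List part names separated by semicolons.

divider; drawer_front; stretcher; runner; top; side_panel; foot; rail

1. divider@(1, -2, 0) [+z clear] — {divider}
2. drawer_front@(0, -2, 0) [-x clear] — {divider, drawer_front}
3. stretcher@(0, -2, -1) [+x clear] — {divider, drawer_front, stretcher}
4. runner@(0, -3, 0) [+z clear] — {divider, drawer_front, runner, stretcher}
5. top@(0, -1, 0) [-x clear] — {divider, drawer_front, runner, stretcher, top}
6. side_panel@(0, 0, 0) [+x clear] — {divider, drawer_front, runner, side_panel, stretcher, top}
7. foot@(0, 0, -1) [-x clear] — {divider, drawer_front, foot, runner, side_panel, stretcher, top}
8. rail@(0, -1, -1) [-z clear] — {divider, drawer_front, foot, rail, runner, side_panel, stretcher, top}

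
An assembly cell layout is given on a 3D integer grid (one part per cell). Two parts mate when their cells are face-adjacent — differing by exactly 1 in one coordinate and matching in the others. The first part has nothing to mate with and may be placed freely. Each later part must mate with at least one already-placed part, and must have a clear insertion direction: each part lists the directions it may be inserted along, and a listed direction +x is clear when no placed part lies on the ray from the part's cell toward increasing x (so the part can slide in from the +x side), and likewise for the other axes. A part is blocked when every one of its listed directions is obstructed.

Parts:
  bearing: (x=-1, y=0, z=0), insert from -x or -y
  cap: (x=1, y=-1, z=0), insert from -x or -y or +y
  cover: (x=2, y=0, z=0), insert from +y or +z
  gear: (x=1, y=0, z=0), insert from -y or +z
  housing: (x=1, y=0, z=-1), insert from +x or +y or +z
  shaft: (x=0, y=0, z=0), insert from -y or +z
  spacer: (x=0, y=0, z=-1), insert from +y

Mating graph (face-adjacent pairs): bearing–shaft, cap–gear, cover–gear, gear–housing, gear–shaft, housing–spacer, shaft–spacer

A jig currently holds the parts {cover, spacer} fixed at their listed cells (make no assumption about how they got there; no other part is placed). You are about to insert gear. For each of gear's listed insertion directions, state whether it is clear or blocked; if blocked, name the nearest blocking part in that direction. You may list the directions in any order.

-y: ray from gear(1, 0, 0) has no placed part ⇒ clear
+z: ray from gear(1, 0, 0) has no placed part ⇒ clear

+z: clear; -y: clear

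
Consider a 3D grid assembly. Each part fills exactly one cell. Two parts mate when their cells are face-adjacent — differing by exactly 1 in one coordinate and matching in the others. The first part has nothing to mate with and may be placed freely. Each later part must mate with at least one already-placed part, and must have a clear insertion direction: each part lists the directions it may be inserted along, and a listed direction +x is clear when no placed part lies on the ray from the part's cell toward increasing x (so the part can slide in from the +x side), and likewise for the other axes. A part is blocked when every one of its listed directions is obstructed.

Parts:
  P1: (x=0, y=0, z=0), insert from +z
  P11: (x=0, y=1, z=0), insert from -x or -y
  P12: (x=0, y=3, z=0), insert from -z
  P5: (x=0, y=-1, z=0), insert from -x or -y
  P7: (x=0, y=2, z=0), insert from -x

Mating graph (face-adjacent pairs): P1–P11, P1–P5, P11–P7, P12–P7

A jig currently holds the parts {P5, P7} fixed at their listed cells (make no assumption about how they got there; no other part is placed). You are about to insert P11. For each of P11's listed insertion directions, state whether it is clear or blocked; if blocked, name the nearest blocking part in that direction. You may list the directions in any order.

-x: clear; -y: blocked by P5

-x: ray from P11(0, 1, 0) has no placed part ⇒ clear
-y: nearest on ray is P5@(0, -1, 0) ⇒ blocked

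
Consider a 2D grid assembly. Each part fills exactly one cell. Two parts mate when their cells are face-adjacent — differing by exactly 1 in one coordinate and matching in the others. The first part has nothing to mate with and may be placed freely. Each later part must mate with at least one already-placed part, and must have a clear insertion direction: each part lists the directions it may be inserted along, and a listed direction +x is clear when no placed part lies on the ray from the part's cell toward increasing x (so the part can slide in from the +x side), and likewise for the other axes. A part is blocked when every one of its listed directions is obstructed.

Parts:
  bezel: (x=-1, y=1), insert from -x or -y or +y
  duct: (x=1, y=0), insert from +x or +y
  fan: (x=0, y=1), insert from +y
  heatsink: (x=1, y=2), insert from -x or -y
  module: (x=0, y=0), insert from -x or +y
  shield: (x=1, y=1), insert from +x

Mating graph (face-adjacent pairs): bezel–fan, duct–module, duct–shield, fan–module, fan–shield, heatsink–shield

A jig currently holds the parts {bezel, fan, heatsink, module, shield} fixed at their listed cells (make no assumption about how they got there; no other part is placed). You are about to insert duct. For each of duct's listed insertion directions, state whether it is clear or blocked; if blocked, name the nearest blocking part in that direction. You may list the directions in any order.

+x: ray from duct(1, 0) has no placed part ⇒ clear
+y: nearest on ray is shield@(1, 1) ⇒ blocked

+x: clear; +y: blocked by shield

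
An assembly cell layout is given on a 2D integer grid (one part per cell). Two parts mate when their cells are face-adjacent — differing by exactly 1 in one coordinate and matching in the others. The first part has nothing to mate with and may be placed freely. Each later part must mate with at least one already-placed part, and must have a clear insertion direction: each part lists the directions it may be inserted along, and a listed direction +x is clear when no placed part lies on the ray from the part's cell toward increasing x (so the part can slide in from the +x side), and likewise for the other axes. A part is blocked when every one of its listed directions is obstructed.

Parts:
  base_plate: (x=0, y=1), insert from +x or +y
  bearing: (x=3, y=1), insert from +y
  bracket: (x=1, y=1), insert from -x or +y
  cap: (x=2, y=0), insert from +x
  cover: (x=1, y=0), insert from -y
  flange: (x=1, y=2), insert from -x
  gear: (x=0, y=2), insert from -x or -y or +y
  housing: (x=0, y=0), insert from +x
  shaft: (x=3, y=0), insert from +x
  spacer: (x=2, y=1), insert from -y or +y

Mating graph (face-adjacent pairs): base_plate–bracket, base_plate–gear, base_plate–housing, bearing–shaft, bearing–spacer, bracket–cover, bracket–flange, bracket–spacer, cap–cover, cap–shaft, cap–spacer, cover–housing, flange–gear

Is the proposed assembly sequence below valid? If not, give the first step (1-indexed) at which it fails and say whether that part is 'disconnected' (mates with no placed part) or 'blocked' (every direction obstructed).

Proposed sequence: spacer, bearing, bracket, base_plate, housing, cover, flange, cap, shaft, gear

Valid

1. spacer@(2, 1) [-y clear] — {spacer}
2. bearing@(3, 1) [+y clear] — {bearing, spacer}
3. bracket@(1, 1) [-x clear] — {bearing, bracket, spacer}
4. base_plate@(0, 1) [+y clear] — {base_plate, bearing, bracket, spacer}
5. housing@(0, 0) [+x clear] — {base_plate, bearing, bracket, housing, spacer}
6. cover@(1, 0) [-y clear] — {base_plate, bearing, bracket, cover, housing, spacer}
7. flange@(1, 2) [-x clear] — {base_plate, bearing, bracket, cover, flange, housing, spacer}
8. cap@(2, 0) [+x clear] — {base_plate, bearing, bracket, cap, cover, flange, housing, spacer}
9. shaft@(3, 0) [+x clear] — {base_plate, bearing, bracket, cap, cover, flange, housing, shaft, spacer}
10. gear@(0, 2) [-x clear] — {base_plate, bearing, bracket, cap, cover, flange, gear, housing, shaft, spacer}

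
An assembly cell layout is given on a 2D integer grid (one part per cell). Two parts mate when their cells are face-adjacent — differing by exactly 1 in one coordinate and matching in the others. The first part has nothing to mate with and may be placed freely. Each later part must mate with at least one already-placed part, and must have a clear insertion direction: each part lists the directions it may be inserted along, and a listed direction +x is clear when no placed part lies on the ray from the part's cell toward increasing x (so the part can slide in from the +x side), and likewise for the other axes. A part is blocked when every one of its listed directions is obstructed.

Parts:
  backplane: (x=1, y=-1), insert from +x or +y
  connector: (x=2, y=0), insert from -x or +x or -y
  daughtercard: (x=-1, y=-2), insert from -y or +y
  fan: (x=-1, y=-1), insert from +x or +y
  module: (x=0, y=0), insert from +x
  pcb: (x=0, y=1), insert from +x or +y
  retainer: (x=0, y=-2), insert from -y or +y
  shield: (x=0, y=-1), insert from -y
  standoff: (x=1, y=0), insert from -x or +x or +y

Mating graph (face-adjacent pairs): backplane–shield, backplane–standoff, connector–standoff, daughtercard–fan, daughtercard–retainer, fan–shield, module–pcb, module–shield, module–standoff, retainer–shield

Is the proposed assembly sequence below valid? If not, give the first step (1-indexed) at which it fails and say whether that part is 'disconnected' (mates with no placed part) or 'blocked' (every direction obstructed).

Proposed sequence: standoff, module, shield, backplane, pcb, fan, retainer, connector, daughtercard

Invalid at step 2 (blocked)

1. standoff@(1, 0) [-x clear] — {standoff}
2. module@(0, 0) — +x all obstructed ⇒ blocked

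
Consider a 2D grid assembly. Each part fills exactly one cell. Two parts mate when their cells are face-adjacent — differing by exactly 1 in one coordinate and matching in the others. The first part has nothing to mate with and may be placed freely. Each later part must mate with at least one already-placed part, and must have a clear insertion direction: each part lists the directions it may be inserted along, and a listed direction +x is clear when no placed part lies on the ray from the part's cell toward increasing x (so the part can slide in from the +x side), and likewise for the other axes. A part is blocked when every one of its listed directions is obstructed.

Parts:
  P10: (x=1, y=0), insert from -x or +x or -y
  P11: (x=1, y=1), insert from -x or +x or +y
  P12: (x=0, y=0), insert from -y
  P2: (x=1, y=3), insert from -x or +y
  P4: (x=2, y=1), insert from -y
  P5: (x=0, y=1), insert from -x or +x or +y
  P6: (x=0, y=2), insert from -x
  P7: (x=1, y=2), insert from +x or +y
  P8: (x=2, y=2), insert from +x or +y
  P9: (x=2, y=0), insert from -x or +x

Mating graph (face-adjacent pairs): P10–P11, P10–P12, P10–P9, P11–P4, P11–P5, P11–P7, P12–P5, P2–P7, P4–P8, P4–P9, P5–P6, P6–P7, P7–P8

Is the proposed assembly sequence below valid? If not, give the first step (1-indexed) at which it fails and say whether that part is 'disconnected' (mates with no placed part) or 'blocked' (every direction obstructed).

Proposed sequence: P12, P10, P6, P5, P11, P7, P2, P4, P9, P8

Invalid at step 3 (disconnected)

1. P12@(0, 0) [-y clear] — {P12}
2. P10@(1, 0) [+x clear] — {P10, P12}
3. P6@(0, 2) — no placed neighbour ⇒ disconnected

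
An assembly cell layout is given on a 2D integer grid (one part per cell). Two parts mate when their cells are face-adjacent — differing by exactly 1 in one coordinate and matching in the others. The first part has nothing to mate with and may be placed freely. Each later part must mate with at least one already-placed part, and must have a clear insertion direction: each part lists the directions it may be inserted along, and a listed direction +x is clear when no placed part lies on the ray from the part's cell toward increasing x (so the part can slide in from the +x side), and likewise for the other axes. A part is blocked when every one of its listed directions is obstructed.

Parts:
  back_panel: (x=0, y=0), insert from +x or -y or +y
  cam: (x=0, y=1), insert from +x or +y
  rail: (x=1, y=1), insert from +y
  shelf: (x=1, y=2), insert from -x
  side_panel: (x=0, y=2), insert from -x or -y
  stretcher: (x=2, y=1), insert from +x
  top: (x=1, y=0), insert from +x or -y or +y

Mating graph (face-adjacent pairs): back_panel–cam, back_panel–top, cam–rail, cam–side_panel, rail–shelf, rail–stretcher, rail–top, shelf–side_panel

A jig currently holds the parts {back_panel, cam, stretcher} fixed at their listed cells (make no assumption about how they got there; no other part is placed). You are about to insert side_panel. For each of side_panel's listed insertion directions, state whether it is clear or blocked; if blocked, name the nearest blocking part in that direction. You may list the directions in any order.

-x: ray from side_panel(0, 2) has no placed part ⇒ clear
-y: nearest on ray is cam@(0, 1) ⇒ blocked

-x: clear; -y: blocked by cam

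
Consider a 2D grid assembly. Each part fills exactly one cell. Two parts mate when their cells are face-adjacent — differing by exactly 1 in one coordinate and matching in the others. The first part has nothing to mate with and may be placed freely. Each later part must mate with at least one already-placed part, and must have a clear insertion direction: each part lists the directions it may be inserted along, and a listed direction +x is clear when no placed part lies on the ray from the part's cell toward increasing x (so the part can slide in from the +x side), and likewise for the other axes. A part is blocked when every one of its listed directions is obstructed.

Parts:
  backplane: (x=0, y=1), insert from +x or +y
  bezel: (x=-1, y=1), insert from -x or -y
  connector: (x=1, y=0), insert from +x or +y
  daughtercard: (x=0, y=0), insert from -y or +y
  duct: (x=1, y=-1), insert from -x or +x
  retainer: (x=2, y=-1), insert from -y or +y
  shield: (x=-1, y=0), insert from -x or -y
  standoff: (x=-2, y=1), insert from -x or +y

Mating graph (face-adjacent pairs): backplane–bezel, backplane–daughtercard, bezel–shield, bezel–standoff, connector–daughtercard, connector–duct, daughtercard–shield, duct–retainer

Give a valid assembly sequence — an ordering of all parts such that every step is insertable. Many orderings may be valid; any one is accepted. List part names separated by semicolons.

connector; duct; retainer; daughtercard; backplane; bezel; shield; standoff

1. connector@(1, 0) [+x clear] — {connector}
2. duct@(1, -1) [-x clear] — {connector, duct}
3. retainer@(2, -1) [-y clear] — {connector, duct, retainer}
4. daughtercard@(0, 0) [-y clear] — {connector, daughtercard, duct, retainer}
5. backplane@(0, 1) [+x clear] — {backplane, connector, daughtercard, duct, retainer}
6. bezel@(-1, 1) [-x clear] — {backplane, bezel, connector, daughtercard, duct, retainer}
7. shield@(-1, 0) [-x clear] — {backplane, bezel, connector, daughtercard, duct, retainer, shield}
8. standoff@(-2, 1) [-x clear] — {backplane, bezel, connector, daughtercard, duct, retainer, shield, standoff}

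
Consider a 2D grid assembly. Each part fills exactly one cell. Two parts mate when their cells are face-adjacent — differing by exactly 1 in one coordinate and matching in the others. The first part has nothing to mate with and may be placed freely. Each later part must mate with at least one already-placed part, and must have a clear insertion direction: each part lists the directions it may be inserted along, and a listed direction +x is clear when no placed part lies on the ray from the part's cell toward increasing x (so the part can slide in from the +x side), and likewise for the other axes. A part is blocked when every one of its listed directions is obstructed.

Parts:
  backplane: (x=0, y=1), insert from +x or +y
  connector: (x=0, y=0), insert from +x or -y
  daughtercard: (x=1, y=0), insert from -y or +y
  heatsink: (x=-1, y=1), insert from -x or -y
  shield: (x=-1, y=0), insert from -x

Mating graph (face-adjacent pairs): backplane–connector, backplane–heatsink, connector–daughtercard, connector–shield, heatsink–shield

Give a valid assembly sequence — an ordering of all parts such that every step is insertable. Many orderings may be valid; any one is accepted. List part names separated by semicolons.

heatsink; shield; connector; daughtercard; backplane

1. heatsink@(-1, 1) [-x clear] — {heatsink}
2. shield@(-1, 0) [-x clear] — {heatsink, shield}
3. connector@(0, 0) [+x clear] — {connector, heatsink, shield}
4. daughtercard@(1, 0) [-y clear] — {connector, daughtercard, heatsink, shield}
5. backplane@(0, 1) [+x clear] — {backplane, connector, daughtercard, heatsink, shield}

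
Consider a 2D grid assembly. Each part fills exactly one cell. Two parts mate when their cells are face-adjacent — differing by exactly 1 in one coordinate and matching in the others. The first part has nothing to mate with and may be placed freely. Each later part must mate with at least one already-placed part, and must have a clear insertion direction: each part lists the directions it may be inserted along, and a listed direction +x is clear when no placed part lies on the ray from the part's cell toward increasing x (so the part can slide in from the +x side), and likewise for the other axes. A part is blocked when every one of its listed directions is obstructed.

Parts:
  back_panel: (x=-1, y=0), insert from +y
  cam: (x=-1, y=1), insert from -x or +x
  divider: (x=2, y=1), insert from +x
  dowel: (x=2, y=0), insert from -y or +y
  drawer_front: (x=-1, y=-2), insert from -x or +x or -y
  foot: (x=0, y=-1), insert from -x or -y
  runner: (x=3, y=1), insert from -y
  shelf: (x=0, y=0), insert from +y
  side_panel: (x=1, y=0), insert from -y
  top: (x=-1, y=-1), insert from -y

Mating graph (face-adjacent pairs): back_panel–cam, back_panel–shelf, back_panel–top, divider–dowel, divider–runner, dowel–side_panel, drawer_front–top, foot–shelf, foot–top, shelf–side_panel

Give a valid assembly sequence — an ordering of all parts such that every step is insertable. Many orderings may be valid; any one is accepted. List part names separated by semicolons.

dowel; divider; runner; side_panel; shelf; foot; top; drawer_front; back_panel; cam

1. dowel@(2, 0) [-y clear] — {dowel}
2. divider@(2, 1) [+x clear] — {divider, dowel}
3. runner@(3, 1) [-y clear] — {divider, dowel, runner}
4. side_panel@(1, 0) [-y clear] — {divider, dowel, runner, side_panel}
5. shelf@(0, 0) [+y clear] — {divider, dowel, runner, shelf, side_panel}
6. foot@(0, -1) [-x clear] — {divider, dowel, foot, runner, shelf, side_panel}
7. top@(-1, -1) [-y clear] — {divider, dowel, foot, runner, shelf, side_panel, top}
8. drawer_front@(-1, -2) [-x clear] — {divider, dowel, drawer_front, foot, runner, shelf, side_panel, top}
9. back_panel@(-1, 0) [+y clear] — {back_panel, divider, dowel, drawer_front, foot, runner, shelf, side_panel, top}
10. cam@(-1, 1) [-x clear] — {back_panel, cam, divider, dowel, drawer_front, foot, runner, shelf, side_panel, top}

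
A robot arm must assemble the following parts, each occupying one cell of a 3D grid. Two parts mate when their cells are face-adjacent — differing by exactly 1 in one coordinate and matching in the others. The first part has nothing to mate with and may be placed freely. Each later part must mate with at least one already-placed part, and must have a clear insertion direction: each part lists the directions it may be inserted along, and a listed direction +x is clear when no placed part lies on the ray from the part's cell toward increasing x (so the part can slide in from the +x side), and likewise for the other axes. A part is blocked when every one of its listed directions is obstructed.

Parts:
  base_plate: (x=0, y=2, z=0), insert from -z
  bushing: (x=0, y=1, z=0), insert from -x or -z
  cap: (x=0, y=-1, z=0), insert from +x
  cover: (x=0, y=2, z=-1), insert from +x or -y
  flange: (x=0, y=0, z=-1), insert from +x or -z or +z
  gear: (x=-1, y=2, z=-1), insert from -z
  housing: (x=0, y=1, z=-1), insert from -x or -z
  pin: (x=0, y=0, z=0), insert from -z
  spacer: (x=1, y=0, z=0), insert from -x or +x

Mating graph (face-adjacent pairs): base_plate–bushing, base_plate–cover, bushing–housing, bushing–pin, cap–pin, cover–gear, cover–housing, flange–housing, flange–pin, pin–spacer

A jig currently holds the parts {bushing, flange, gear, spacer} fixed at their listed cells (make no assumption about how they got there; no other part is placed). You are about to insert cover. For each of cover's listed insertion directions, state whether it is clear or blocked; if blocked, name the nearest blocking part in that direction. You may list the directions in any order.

+x: ray from cover(0, 2, -1) has no placed part ⇒ clear
-y: nearest on ray is flange@(0, 0, -1) ⇒ blocked

+x: clear; -y: blocked by flange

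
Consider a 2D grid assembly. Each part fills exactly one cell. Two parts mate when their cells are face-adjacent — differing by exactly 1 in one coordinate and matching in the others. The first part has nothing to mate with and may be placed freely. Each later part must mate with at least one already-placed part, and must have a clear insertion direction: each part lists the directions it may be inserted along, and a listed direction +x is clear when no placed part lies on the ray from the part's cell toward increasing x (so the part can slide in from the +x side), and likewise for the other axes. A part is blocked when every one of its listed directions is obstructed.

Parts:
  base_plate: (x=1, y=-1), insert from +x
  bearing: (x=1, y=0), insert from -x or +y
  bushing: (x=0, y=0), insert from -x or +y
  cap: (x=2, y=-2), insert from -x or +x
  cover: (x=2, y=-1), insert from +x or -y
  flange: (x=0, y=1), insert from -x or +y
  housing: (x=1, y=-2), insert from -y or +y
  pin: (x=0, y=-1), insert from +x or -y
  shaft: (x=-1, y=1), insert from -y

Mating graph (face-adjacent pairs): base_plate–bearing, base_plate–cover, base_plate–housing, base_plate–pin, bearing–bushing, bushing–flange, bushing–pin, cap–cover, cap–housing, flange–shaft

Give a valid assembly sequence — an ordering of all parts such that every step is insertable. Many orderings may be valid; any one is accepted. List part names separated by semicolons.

cap; housing; base_plate; pin; bushing; bearing; cover; flange; shaft

1. cap@(2, -2) [-x clear] — {cap}
2. housing@(1, -2) [-y clear] — {cap, housing}
3. base_plate@(1, -1) [+x clear] — {base_plate, cap, housing}
4. pin@(0, -1) [-y clear] — {base_plate, cap, housing, pin}
5. bushing@(0, 0) [-x clear] — {base_plate, bushing, cap, housing, pin}
6. bearing@(1, 0) [+y clear] — {base_plate, bearing, bushing, cap, housing, pin}
7. cover@(2, -1) [+x clear] — {base_plate, bearing, bushing, cap, cover, housing, pin}
8. flange@(0, 1) [-x clear] — {base_plate, bearing, bushing, cap, cover, flange, housing, pin}
9. shaft@(-1, 1) [-y clear] — {base_plate, bearing, bushing, cap, cover, flange, housing, pin, shaft}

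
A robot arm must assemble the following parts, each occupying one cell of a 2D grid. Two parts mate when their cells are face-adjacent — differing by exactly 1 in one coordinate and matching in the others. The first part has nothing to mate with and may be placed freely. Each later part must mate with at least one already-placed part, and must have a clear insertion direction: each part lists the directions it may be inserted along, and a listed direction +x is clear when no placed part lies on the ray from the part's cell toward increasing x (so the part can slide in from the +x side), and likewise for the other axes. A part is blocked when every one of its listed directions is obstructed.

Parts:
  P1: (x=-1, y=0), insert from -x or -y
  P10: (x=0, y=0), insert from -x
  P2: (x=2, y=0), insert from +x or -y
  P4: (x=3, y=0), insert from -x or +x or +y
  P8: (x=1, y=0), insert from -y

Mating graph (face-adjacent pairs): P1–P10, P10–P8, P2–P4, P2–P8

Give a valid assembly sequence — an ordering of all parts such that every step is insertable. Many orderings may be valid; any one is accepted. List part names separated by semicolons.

P10; P1; P8; P2; P4

1. P10@(0, 0) [-x clear] — {P10}
2. P1@(-1, 0) [-x clear] — {P1, P10}
3. P8@(1, 0) [-y clear] — {P1, P10, P8}
4. P2@(2, 0) [+x clear] — {P1, P10, P2, P8}
5. P4@(3, 0) [+x clear] — {P1, P10, P2, P4, P8}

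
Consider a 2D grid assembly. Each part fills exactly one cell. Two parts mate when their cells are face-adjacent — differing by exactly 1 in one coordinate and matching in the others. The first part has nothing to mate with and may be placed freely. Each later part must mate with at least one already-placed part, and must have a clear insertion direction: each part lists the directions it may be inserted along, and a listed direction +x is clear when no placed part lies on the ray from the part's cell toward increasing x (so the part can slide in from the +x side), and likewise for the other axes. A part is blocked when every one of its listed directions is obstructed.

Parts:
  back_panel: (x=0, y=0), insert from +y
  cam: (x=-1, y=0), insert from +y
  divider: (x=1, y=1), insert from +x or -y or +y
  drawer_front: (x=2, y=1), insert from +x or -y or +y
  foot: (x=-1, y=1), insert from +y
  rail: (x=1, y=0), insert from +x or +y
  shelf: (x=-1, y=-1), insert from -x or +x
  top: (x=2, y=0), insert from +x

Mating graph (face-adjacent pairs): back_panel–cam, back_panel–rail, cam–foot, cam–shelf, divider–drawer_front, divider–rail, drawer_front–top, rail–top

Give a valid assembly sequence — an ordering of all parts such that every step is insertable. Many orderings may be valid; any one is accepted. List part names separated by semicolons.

cam; foot; shelf; back_panel; rail; divider; drawer_front; top

1. cam@(-1, 0) [+y clear] — {cam}
2. foot@(-1, 1) [+y clear] — {cam, foot}
3. shelf@(-1, -1) [-x clear] — {cam, foot, shelf}
4. back_panel@(0, 0) [+y clear] — {back_panel, cam, foot, shelf}
5. rail@(1, 0) [+x clear] — {back_panel, cam, foot, rail, shelf}
6. divider@(1, 1) [+x clear] — {back_panel, cam, divider, foot, rail, shelf}
7. drawer_front@(2, 1) [+x clear] — {back_panel, cam, divider, drawer_front, foot, rail, shelf}
8. top@(2, 0) [+x clear] — {back_panel, cam, divider, drawer_front, foot, rail, shelf, top}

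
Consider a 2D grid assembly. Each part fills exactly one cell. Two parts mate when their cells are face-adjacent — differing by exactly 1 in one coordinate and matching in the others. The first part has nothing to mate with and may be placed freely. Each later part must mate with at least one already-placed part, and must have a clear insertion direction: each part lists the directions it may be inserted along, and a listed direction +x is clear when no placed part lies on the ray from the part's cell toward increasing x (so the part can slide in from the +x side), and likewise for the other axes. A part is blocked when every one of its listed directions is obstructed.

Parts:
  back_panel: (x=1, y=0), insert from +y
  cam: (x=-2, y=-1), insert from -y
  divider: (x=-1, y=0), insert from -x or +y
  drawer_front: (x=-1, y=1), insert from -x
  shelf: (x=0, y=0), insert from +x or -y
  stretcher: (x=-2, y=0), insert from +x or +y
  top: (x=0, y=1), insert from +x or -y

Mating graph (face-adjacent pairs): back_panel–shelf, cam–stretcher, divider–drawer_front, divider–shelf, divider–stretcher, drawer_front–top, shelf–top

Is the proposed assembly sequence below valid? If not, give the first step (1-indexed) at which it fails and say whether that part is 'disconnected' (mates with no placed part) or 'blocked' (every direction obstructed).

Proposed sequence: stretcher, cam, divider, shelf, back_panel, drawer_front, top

1. stretcher@(-2, 0) [+x clear] — {stretcher}
2. cam@(-2, -1) [-y clear] — {cam, stretcher}
3. divider@(-1, 0) [+y clear] — {cam, divider, stretcher}
4. shelf@(0, 0) [+x clear] — {cam, divider, shelf, stretcher}
5. back_panel@(1, 0) [+y clear] — {back_panel, cam, divider, shelf, stretcher}
6. drawer_front@(-1, 1) [-x clear] — {back_panel, cam, divider, drawer_front, shelf, stretcher}
7. top@(0, 1) [+x clear] — {back_panel, cam, divider, drawer_front, shelf, stretcher, top}

Valid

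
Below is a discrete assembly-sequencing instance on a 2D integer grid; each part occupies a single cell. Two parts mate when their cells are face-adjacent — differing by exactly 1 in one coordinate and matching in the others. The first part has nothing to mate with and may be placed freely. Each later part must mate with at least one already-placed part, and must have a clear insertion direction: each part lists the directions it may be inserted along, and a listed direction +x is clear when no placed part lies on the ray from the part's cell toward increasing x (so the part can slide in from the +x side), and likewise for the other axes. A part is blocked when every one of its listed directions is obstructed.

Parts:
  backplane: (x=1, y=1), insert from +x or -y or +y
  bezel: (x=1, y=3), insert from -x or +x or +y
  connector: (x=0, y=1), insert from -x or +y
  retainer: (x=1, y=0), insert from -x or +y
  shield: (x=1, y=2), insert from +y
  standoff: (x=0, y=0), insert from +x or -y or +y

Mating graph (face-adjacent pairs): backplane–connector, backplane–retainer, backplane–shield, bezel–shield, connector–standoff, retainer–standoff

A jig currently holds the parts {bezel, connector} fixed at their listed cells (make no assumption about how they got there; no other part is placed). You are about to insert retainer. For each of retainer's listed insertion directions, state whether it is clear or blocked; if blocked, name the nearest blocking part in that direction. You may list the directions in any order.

+y: blocked by bezel; -x: clear

-x: ray from retainer(1, 0) has no placed part ⇒ clear
+y: nearest on ray is bezel@(1, 3) ⇒ blocked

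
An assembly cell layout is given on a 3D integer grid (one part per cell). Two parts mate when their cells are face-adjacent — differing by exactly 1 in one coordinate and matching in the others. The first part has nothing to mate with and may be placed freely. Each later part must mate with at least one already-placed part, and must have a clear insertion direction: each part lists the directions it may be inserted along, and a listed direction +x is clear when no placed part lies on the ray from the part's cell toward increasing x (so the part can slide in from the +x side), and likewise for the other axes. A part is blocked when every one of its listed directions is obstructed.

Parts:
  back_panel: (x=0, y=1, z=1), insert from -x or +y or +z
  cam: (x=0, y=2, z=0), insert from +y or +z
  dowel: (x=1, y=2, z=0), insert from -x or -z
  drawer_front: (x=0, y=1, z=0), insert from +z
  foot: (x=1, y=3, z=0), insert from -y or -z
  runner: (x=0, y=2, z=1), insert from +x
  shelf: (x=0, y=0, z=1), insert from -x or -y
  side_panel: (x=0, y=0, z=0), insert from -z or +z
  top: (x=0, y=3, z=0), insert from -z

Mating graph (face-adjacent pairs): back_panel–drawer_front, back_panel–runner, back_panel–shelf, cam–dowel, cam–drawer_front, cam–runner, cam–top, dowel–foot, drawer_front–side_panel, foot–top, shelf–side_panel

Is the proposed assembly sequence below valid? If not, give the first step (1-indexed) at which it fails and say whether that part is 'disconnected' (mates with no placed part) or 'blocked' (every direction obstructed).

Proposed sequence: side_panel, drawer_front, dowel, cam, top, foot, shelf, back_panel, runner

1. side_panel@(0, 0, 0) [-z clear] — {side_panel}
2. drawer_front@(0, 1, 0) [+z clear] — {drawer_front, side_panel}
3. dowel@(1, 2, 0) — no placed neighbour ⇒ disconnected

Invalid at step 3 (disconnected)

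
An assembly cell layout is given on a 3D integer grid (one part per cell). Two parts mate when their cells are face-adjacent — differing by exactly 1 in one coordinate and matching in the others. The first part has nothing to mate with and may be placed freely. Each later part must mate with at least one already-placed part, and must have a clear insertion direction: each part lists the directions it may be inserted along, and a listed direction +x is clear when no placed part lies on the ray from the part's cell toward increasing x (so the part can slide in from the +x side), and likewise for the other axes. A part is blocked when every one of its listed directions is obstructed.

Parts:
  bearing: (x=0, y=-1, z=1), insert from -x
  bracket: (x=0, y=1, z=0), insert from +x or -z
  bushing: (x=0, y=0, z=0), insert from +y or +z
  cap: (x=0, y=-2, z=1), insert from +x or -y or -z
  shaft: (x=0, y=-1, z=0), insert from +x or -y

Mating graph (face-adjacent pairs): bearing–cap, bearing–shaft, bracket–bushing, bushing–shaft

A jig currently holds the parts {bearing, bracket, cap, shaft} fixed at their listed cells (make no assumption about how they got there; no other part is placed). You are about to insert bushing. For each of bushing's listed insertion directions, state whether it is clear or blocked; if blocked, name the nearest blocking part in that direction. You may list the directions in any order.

+y: blocked by bracket; +z: clear

+y: nearest on ray is bracket@(0, 1, 0) ⇒ blocked
+z: ray from bushing(0, 0, 0) has no placed part ⇒ clear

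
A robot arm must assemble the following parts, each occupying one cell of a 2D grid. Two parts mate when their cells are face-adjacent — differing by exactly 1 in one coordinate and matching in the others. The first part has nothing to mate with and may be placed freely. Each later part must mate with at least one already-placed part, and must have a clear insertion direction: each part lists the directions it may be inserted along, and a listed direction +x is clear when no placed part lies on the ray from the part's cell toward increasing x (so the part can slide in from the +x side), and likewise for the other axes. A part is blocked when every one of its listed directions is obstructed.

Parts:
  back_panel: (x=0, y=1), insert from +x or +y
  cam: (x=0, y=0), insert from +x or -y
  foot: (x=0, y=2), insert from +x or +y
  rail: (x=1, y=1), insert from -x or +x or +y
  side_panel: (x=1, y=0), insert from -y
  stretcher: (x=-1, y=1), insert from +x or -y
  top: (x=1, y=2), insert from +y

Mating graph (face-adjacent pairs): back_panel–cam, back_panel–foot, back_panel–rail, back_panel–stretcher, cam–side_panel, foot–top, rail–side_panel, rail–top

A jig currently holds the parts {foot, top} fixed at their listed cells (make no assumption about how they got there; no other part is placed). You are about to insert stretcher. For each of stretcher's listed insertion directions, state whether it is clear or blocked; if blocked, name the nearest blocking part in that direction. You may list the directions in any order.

+x: clear; -y: clear

+x: ray from stretcher(-1, 1) has no placed part ⇒ clear
-y: ray from stretcher(-1, 1) has no placed part ⇒ clear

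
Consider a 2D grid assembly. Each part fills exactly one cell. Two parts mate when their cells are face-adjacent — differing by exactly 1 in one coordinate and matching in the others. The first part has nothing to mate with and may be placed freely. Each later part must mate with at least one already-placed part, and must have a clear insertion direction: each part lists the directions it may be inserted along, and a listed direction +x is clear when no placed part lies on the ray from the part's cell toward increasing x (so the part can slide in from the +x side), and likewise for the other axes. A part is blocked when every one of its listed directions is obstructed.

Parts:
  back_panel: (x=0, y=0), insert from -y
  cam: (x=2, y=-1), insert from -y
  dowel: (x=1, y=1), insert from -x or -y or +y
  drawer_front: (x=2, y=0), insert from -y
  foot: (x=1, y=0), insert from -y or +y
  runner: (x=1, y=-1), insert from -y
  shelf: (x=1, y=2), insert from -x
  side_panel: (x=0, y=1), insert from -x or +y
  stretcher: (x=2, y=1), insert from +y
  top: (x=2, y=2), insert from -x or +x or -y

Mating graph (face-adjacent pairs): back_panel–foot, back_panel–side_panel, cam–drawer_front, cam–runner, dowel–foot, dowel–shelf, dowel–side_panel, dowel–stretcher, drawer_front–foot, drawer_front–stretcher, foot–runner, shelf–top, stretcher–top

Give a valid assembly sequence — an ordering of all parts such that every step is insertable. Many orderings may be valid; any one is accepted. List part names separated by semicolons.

1. drawer_front@(2, 0) [-y clear] — {drawer_front}
2. foot@(1, 0) [-y clear] — {drawer_front, foot}
3. back_panel@(0, 0) [-y clear] — {back_panel, drawer_front, foot}
4. side_panel@(0, 1) [-x clear] — {back_panel, drawer_front, foot, side_panel}
5. dowel@(1, 1) [+y clear] — {back_panel, dowel, drawer_front, foot, side_panel}
6. runner@(1, -1) [-y clear] — {back_panel, dowel, drawer_front, foot, runner, side_panel}
7. shelf@(1, 2) [-x clear] — {back_panel, dowel, drawer_front, foot, runner, shelf, side_panel}
8. cam@(2, -1) [-y clear] — {back_panel, cam, dowel, drawer_front, foot, runner, shelf, side_panel}
9. stretcher@(2, 1) [+y clear] — {back_panel, cam, dowel, drawer_front, foot, runner, shelf, side_panel, stretcher}
10. top@(2, 2) [+x clear] — {back_panel, cam, dowel, drawer_front, foot, runner, shelf, side_panel, stretcher, top}

drawer_front; foot; back_panel; side_panel; dowel; runner; shelf; cam; stretcher; top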